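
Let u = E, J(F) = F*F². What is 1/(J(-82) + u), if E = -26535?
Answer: -1/577903 ≈ -1.7304e-6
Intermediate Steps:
J(F) = F³
u = -26535
1/(J(-82) + u) = 1/((-82)³ - 26535) = 1/(-551368 - 26535) = 1/(-577903) = -1/577903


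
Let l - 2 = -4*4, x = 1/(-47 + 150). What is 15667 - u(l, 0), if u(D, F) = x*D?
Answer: 1613715/103 ≈ 15667.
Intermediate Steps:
x = 1/103 ≈ 0.0097087
l = -14 (l = 2 - 4*4 = 2 - 16 = -14)
u(D, F) = D/103
15667 - u(l, 0) = 15667 - (-14)/103 = 15667 - 1*(-14/103) = 15667 + 14/103 = 1613715/103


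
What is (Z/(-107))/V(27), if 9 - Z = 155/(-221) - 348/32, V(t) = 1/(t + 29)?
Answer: -254653/23647 ≈ -10.769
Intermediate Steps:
V(t) = 1/(29 + t)
Z = 36379/1768 (Z = 9 - (155/(-221) - 348/32) = 9 - (155*(-1/221) - 348*1/32) = 9 - (-155/221 - 87/8) = 9 - 1*(-20467/1768) = 9 + 20467/1768 = 36379/1768 ≈ 20.576)
(Z/(-107))/V(27) = ((36379/1768)/(-107))/(1/(29 + 27)) = ((36379/1768)*(-1/107))/(1/56) = -36379/(189176*1/56) = -36379/189176*56 = -254653/23647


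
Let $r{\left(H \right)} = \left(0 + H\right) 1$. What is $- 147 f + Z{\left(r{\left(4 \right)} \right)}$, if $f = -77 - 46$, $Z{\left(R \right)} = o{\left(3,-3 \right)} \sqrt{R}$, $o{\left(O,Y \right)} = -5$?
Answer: $18071$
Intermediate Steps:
$r{\left(H \right)} = H$ ($r{\left(H \right)} = H 1 = H$)
$Z{\left(R \right)} = - 5 \sqrt{R}$
$f = -123$
$- 147 f + Z{\left(r{\left(4 \right)} \right)} = \left(-147\right) \left(-123\right) - 5 \sqrt{4} = 18081 - 10 = 18071$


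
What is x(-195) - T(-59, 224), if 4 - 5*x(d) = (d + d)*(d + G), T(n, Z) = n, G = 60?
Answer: -52351/5 ≈ -10470.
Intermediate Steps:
x(d) = ⅘ - 2*d*(60 + d)/5 (x(d) = ⅘ - (d + d)*(d + 60)/5 = ⅘ - 2*d*(60 + d)/5)
x(-195) - T(-59, 224) = (⅘ - 24*(-195) - ⅖*(-195)²) - 1*(-59) = (⅘ + 4680 - ⅖*38025) + 59 = (⅘ + 4680 - 15210) + 59 = -52646/5 + 59 = -52351/5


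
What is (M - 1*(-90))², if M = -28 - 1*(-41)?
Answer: 10609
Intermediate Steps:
M = 13 (M = -28 + 41 = 13)
(M - 1*(-90))² = (13 - 1*(-90))² = (13 + 90)² = 103² = 10609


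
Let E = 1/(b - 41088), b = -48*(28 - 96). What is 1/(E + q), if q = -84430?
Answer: -37824/3193480321 ≈ -1.1844e-5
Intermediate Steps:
b = 3264 (b = -48*(-68) = 3264)
E = -1/37824 (E = 1/(3264 - 41088) = 1/(-37824) = -1/37824 ≈ -2.6438e-5)
1/(E + q) = 1/(-1/37824 - 84430) = 1/(-3193480321/37824) = -37824/3193480321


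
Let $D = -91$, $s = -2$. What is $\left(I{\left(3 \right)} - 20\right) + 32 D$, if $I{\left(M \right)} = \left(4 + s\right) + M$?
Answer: $-2927$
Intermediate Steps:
$I{\left(M \right)} = 2 + M$ ($I{\left(M \right)} = \left(4 - 2\right) + M = 2 + M$)
$\left(I{\left(3 \right)} - 20\right) + 32 D = \left(\left(2 + 3\right) - 20\right) + 32 \left(-91\right) = \left(5 - 20\right) - 2912 = -15 - 2912 = -2927$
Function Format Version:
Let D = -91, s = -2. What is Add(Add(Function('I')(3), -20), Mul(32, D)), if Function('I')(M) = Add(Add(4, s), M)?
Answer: -2927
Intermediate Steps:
Function('I')(M) = Add(2, M) (Function('I')(M) = Add(Add(4, -2), M) = Add(2, M))
Add(Add(Function('I')(3), -20), Mul(32, D)) = Add(Add(Add(2, 3), -20), Mul(32, -91)) = Add(Add(5, -20), -2912) = Add(-15, -2912) = -2927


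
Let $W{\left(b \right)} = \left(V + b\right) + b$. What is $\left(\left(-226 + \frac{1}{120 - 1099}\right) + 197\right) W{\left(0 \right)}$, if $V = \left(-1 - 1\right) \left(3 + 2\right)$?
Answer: $\frac{283920}{979} \approx 290.01$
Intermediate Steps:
$V = -10$ ($V = \left(-2\right) 5 = -10$)
$W{\left(b \right)} = -10 + 2 b$ ($W{\left(b \right)} = \left(-10 + b\right) + b = -10 + 2 b$)
$\left(\left(-226 + \frac{1}{120 - 1099}\right) + 197\right) W{\left(0 \right)} = \left(\left(-226 + \frac{1}{120 - 1099}\right) + 197\right) \left(-10 + 2 \cdot 0\right) = \left(\left(-226 + \frac{1}{-979}\right) + 197\right) \left(-10 + 0\right) = \left(\left(-226 - \frac{1}{979}\right) + 197\right) \left(-10\right) = \left(- \frac{221255}{979} + 197\right) \left(-10\right) = \left(- \frac{28392}{979}\right) \left(-10\right) = \frac{283920}{979}$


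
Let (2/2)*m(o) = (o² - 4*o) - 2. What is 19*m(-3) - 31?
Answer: 330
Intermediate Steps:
m(o) = -2 + o² - 4*o (m(o) = (o² - 4*o) - 2 = -2 + o² - 4*o)
19*m(-3) - 31 = 19*(-2 + (-3)² - 4*(-3)) - 31 = 19*(-2 + 9 + 12) - 31 = 19*19 - 31 = 361 - 31 = 330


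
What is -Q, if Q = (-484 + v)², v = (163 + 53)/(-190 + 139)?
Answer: -68890000/289 ≈ -2.3837e+5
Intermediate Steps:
v = -72/17 (v = 216/(-51) = 216*(-1/51) = -72/17 ≈ -4.2353)
Q = 68890000/289 (Q = (-484 - 72/17)² = (-8300/17)² = 68890000/289 ≈ 2.3837e+5)
-Q = -1*68890000/289 = -68890000/289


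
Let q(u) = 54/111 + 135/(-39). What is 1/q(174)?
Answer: -481/1431 ≈ -0.33613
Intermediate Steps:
q(u) = -1431/481 (q(u) = 54*(1/111) + 135*(-1/39) = 18/37 - 45/13 = -1431/481)
1/q(174) = 1/(-1431/481) = -481/1431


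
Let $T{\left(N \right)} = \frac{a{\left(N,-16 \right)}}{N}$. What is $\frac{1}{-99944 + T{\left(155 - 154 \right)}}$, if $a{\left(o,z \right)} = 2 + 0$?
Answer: $- \frac{1}{99942} \approx -1.0006 \cdot 10^{-5}$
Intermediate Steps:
$a{\left(o,z \right)} = 2$
$T{\left(N \right)} = \frac{2}{N}$
$\frac{1}{-99944 + T{\left(155 - 154 \right)}} = \frac{1}{-99944 + \frac{2}{155 - 154}} = \frac{1}{-99944 + \frac{2}{1}} = \frac{1}{-99944 + 2 \cdot 1} = \frac{1}{-99944 + 2} = \frac{1}{-99942} = - \frac{1}{99942}$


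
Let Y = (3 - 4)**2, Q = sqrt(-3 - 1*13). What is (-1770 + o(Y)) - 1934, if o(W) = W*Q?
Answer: -3704 + 4*I ≈ -3704.0 + 4.0*I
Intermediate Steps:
Q = 4*I (Q = sqrt(-3 - 13) = sqrt(-16) = 4*I ≈ 4.0*I)
Y = 1 (Y = (-1)**2 = 1)
o(W) = 4*I*W (o(W) = W*(4*I) = 4*I*W)
(-1770 + o(Y)) - 1934 = (-1770 + 4*I*1) - 1934 = (-1770 + 4*I) - 1934 = -3704 + 4*I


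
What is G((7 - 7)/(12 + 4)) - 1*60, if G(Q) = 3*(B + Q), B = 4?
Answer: -48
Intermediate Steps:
G(Q) = 12 + 3*Q (G(Q) = 3*(4 + Q) = 12 + 3*Q)
G((7 - 7)/(12 + 4)) - 1*60 = (12 + 3*((7 - 7)/(12 + 4))) - 1*60 = (12 + 3*(0/16)) - 60 = (12 + 3*(0*(1/16))) - 60 = (12 + 3*0) - 60 = (12 + 0) - 60 = 12 - 60 = -48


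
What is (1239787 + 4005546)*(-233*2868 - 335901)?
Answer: -5267074905285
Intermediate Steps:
(1239787 + 4005546)*(-233*2868 - 335901) = 5245333*(-668244 - 335901) = 5245333*(-1004145) = -5267074905285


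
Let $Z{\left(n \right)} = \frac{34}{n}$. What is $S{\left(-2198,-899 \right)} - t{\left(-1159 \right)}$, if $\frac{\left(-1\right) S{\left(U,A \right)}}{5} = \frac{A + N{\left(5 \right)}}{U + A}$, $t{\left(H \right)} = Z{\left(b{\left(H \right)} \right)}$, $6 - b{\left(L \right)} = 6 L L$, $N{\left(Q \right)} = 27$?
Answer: $- \frac{17570049751}{12480414480} \approx -1.4078$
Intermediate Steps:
$b{\left(L \right)} = 6 - 6 L^{2}$ ($b{\left(L \right)} = 6 - 6 L L = 6 - 6 L^{2}$)
$t{\left(H \right)} = \frac{34}{6 - 6 H^{2}}$
$S{\left(U,A \right)} = - \frac{5 \left(27 + A\right)}{A + U}$ ($S{\left(U,A \right)} = - 5 \frac{A + 27}{U + A} = - 5 \frac{27 + A}{A + U} = - \frac{5 \left(27 + A\right)}{A + U}$)
$S{\left(-2198,-899 \right)} - t{\left(-1159 \right)} = \frac{5 \left(-27 - -899\right)}{-899 - 2198} - - \frac{17}{-3 + 3 \left(-1159\right)^{2}} = \frac{5 \left(-27 + 899\right)}{-3097} - - \frac{17}{-3 + 3 \cdot 1343281} = 5 \left(- \frac{1}{3097}\right) 872 - - \frac{17}{-3 + 4029843} = - \frac{4360}{3097} - - \frac{17}{4029840} = - \frac{4360}{3097} + \frac{17}{4029840} = - \frac{17570049751}{12480414480}$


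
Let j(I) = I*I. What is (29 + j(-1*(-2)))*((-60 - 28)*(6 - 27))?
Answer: 60984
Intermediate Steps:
j(I) = I²
(29 + j(-1*(-2)))*((-60 - 28)*(6 - 27)) = (29 + (-1*(-2))²)*((-60 - 28)*(6 - 27)) = (29 + 2²)*(-88*(-21)) = (29 + 4)*1848 = 33*1848 = 60984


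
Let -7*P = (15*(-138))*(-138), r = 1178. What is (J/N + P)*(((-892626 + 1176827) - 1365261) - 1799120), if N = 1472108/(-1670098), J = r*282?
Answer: 3099161163837318120/2576189 ≈ 1.2030e+12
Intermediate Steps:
P = -285660/7 (P = -15*(-138)*(-138)/7 = -(-2070)*(-138)/7 = -1/7*285660 = -285660/7 ≈ -40809.)
J = 332196 (J = 1178*282 = 332196)
N = -736054/835049 (N = 1472108*(-1/1670098) = -736054/835049 ≈ -0.88145)
(J/N + P)*(((-892626 + 1176827) - 1365261) - 1799120) = (332196/(-736054/835049) - 285660/7)*(((-892626 + 1176827) - 1365261) - 1799120) = (332196*(-835049/736054) - 285660/7)*((284201 - 1365261) - 1799120) = (-138699968802/368027 - 285660/7)*(-1081060 - 1799120) = -1076030374434/2576189*(-2880180) = 3099161163837318120/2576189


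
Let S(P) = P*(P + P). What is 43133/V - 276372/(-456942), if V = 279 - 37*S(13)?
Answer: -2721679807/931171639 ≈ -2.9229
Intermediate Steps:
S(P) = 2*P**2 (S(P) = P*(2*P) = 2*P**2)
V = -12227 (V = 279 - 74*13**2 = 279 - 74*169 = 279 - 37*338 = 279 - 12506 = -12227)
43133/V - 276372/(-456942) = 43133/(-12227) - 276372/(-456942) = 43133*(-1/12227) - 276372*(-1/456942) = -43133/12227 + 46062/76157 = -2721679807/931171639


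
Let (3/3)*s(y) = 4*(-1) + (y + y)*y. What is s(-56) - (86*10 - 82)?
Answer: 5490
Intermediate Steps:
s(y) = -4 + 2*y² (s(y) = 4*(-1) + (y + y)*y = -4 + (2*y)*y = -4 + 2*y²)
s(-56) - (86*10 - 82) = (-4 + 2*(-56)²) - (86*10 - 82) = (-4 + 2*3136) - (860 - 82) = (-4 + 6272) - 1*778 = 6268 - 778 = 5490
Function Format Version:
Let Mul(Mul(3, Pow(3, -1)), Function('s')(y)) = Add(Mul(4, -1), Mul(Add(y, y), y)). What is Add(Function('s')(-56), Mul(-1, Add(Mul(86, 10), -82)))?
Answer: 5490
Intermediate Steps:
Function('s')(y) = Add(-4, Mul(2, Pow(y, 2))) (Function('s')(y) = Add(Mul(4, -1), Mul(Add(y, y), y)) = Add(-4, Mul(Mul(2, y), y)) = Add(-4, Mul(2, Pow(y, 2))))
Add(Function('s')(-56), Mul(-1, Add(Mul(86, 10), -82))) = Add(Add(-4, Mul(2, Pow(-56, 2))), Mul(-1, Add(Mul(86, 10), -82))) = Add(Add(-4, Mul(2, 3136)), Mul(-1, Add(860, -82))) = Add(Add(-4, 6272), Mul(-1, 778)) = Add(6268, -778) = 5490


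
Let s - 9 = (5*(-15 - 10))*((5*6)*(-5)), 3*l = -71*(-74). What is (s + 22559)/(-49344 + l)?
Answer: -61977/71389 ≈ -0.86816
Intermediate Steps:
l = 5254/3 (l = (-71*(-74))/3 = (⅓)*5254 = 5254/3 ≈ 1751.3)
s = 18759 (s = 9 + (5*(-15 - 10))*((5*6)*(-5)) = 9 + (5*(-25))*(30*(-5)) = 9 - 125*(-150) = 9 + 18750 = 18759)
(s + 22559)/(-49344 + l) = (18759 + 22559)/(-49344 + 5254/3) = 41318/(-142778/3) = 41318*(-3/142778) = -61977/71389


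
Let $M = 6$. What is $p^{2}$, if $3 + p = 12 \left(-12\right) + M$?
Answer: $19881$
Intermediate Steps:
$p = -141$ ($p = -3 + \left(12 \left(-12\right) + 6\right) = -3 + \left(-144 + 6\right) = -3 - 138 = -141$)
$p^{2} = \left(-141\right)^{2} = 19881$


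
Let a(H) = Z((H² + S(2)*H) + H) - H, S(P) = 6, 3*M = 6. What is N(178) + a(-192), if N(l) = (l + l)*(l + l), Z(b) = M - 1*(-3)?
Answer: 126933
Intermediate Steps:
M = 2 (M = (⅓)*6 = 2)
Z(b) = 5 (Z(b) = 2 - 1*(-3) = 2 + 3 = 5)
a(H) = 5 - H
N(l) = 4*l² (N(l) = (2*l)*(2*l) = 4*l²)
N(178) + a(-192) = 4*178² + (5 - 1*(-192)) = 4*31684 + (5 + 192) = 126736 + 197 = 126933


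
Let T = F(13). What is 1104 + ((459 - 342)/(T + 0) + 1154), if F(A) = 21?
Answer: 15845/7 ≈ 2263.6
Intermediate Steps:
T = 21
1104 + ((459 - 342)/(T + 0) + 1154) = 1104 + ((459 - 342)/(21 + 0) + 1154) = 1104 + (117/21 + 1154) = 1104 + (117*(1/21) + 1154) = 1104 + (39/7 + 1154) = 1104 + 8117/7 = 15845/7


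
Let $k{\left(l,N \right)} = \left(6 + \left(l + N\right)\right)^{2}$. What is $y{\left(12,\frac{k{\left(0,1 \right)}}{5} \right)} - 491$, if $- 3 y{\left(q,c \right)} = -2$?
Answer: $- \frac{1471}{3} \approx -490.33$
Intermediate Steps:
$k{\left(l,N \right)} = \left(6 + N + l\right)^{2}$ ($k{\left(l,N \right)} = \left(6 + \left(N + l\right)\right)^{2} = \left(6 + N + l\right)^{2}$)
$y{\left(q,c \right)} = \frac{2}{3}$ ($y{\left(q,c \right)} = \left(- \frac{1}{3}\right) \left(-2\right) = \frac{2}{3}$)
$y{\left(12,\frac{k{\left(0,1 \right)}}{5} \right)} - 491 = \frac{2}{3} - 491 = - \frac{1471}{3}$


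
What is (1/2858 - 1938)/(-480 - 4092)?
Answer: 5538803/13066776 ≈ 0.42388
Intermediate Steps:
(1/2858 - 1938)/(-480 - 4092) = (1/2858 - 1938)/(-4572) = -5538803/2858*(-1/4572) = 5538803/13066776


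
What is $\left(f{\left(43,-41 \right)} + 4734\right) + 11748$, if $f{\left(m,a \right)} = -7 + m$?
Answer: $16518$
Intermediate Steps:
$\left(f{\left(43,-41 \right)} + 4734\right) + 11748 = \left(\left(-7 + 43\right) + 4734\right) + 11748 = \left(36 + 4734\right) + 11748 = 4770 + 11748 = 16518$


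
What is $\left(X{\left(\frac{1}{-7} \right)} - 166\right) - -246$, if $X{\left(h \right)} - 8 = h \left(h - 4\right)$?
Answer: $\frac{4341}{49} \approx 88.592$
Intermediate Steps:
$X{\left(h \right)} = 8 + h \left(-4 + h\right)$ ($X{\left(h \right)} = 8 + h \left(h - 4\right) = 8 + h \left(-4 + h\right)$)
$\left(X{\left(\frac{1}{-7} \right)} - 166\right) - -246 = \left(\left(8 + \left(\frac{1}{-7}\right)^{2} - \frac{4}{-7}\right) - 166\right) - -246 = \left(\left(8 + \left(- \frac{1}{7}\right)^{2} - - \frac{4}{7}\right) - 166\right) + 246 = \left(\left(8 + \frac{1}{49} + \frac{4}{7}\right) - 166\right) + 246 = \left(\frac{421}{49} - 166\right) + 246 = - \frac{7713}{49} + 246 = \frac{4341}{49}$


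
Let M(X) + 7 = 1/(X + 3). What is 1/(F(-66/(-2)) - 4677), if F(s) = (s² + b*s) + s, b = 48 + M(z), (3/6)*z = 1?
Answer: -5/10977 ≈ -0.00045550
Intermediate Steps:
z = 2 (z = 2*1 = 2)
M(X) = -7 + 1/(3 + X) (M(X) = -7 + 1/(X + 3) = -7 + 1/(3 + X))
b = 206/5 (b = 48 + (-20 - 7*2)/(3 + 2) = 48 + (-20 - 14)/5 = 48 + (⅕)*(-34) = 48 - 34/5 = 206/5 ≈ 41.200)
F(s) = s² + 211*s/5 (F(s) = (s² + 206*s/5) + s = s² + 211*s/5)
1/(F(-66/(-2)) - 4677) = 1/((-66/(-2))*(211 + 5*(-66/(-2)))/5 - 4677) = 1/((-66*(-½))*(211 + 5*(-66*(-½)))/5 - 4677) = 1/((⅕)*33*(211 + 5*33) - 4677) = 1/((⅕)*33*(211 + 165) - 4677) = 1/((⅕)*33*376 - 4677) = 1/(12408/5 - 4677) = 1/(-10977/5) = -5/10977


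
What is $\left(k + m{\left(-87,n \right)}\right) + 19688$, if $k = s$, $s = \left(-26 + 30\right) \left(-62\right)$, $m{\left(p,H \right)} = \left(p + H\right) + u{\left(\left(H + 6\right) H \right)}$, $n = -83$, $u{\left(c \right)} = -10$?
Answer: $19260$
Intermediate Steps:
$m{\left(p,H \right)} = -10 + H + p$ ($m{\left(p,H \right)} = \left(p + H\right) - 10 = \left(H + p\right) - 10 = -10 + H + p$)
$s = -248$ ($s = 4 \left(-62\right) = -248$)
$k = -248$
$\left(k + m{\left(-87,n \right)}\right) + 19688 = \left(-248 - 180\right) + 19688 = -428 + 19688 = 19260$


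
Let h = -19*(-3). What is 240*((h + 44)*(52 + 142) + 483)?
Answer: 4818480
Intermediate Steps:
h = 57
240*((h + 44)*(52 + 142) + 483) = 240*((57 + 44)*(52 + 142) + 483) = 240*(101*194 + 483) = 240*(19594 + 483) = 240*20077 = 4818480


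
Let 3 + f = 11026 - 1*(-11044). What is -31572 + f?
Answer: -9505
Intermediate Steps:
f = 22067 (f = -3 + (11026 - 1*(-11044)) = -3 + (11026 + 11044) = -3 + 22070 = 22067)
-31572 + f = -31572 + 22067 = -9505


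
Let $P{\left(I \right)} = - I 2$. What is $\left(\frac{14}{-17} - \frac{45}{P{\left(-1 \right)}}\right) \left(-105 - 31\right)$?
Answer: $3172$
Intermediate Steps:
$P{\left(I \right)} = - 2 I$
$\left(\frac{14}{-17} - \frac{45}{P{\left(-1 \right)}}\right) \left(-105 - 31\right) = \left(\frac{14}{-17} - \frac{45}{\left(-2\right) \left(-1\right)}\right) \left(-105 - 31\right) = \left(14 \left(- \frac{1}{17}\right) - \frac{45}{2}\right) \left(-136\right) = \left(- \frac{14}{17} - \frac{45}{2}\right) \left(-136\right) = \left(- \frac{793}{34}\right) \left(-136\right) = 3172$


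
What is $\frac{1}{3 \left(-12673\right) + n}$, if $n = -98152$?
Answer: $- \frac{1}{136171} \approx -7.3437 \cdot 10^{-6}$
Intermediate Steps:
$\frac{1}{3 \left(-12673\right) + n} = \frac{1}{3 \left(-12673\right) - 98152} = \frac{1}{-38019 - 98152} = \frac{1}{-136171} = - \frac{1}{136171}$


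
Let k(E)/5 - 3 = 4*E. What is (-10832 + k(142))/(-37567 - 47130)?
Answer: 7977/84697 ≈ 0.094183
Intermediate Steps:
k(E) = 15 + 20*E (k(E) = 15 + 5*(4*E) = 15 + 20*E)
(-10832 + k(142))/(-37567 - 47130) = (-10832 + (15 + 20*142))/(-37567 - 47130) = (-10832 + (15 + 2840))/(-84697) = (-10832 + 2855)*(-1/84697) = -7977*(-1/84697) = 7977/84697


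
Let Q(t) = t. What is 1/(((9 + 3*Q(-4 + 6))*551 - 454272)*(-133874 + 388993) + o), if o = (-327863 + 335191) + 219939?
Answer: -1/113784632566 ≈ -8.7885e-12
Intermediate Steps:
o = 227267 (o = 7328 + 219939 = 227267)
1/(((9 + 3*Q(-4 + 6))*551 - 454272)*(-133874 + 388993) + o) = 1/(((9 + 3*(-4 + 6))*551 - 454272)*(-133874 + 388993) + 227267) = 1/(((9 + 3*2)*551 - 454272)*255119 + 227267) = 1/(((9 + 6)*551 - 454272)*255119 + 227267) = 1/((15*551 - 454272)*255119 + 227267) = 1/((8265 - 454272)*255119 + 227267) = 1/(-446007*255119 + 227267) = 1/(-113784859833 + 227267) = 1/(-113784632566) = -1/113784632566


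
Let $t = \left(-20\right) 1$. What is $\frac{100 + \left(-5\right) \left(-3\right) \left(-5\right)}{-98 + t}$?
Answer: $- \frac{25}{118} \approx -0.21186$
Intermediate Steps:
$t = -20$
$\frac{100 + \left(-5\right) \left(-3\right) \left(-5\right)}{-98 + t} = \frac{100 + \left(-5\right) \left(-3\right) \left(-5\right)}{-98 - 20} = \frac{100 + 15 \left(-5\right)}{-118} = \left(100 - 75\right) \left(- \frac{1}{118}\right) = 25 \left(- \frac{1}{118}\right) = - \frac{25}{118}$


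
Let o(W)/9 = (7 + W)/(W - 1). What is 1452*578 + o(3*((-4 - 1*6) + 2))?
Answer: 20981553/25 ≈ 8.3926e+5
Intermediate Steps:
o(W) = 9*(7 + W)/(-1 + W) (o(W) = 9*((7 + W)/(W - 1)) = 9*((7 + W)/(-1 + W)) = 9*(7 + W)/(-1 + W))
1452*578 + o(3*((-4 - 1*6) + 2)) = 1452*578 + 9*(7 + 3*((-4 - 1*6) + 2))/(-1 + 3*((-4 - 1*6) + 2)) = 839256 + 9*(7 + 3*((-4 - 6) + 2))/(-1 + 3*((-4 - 6) + 2)) = 839256 + 9*(7 + 3*(-10 + 2))/(-1 + 3*(-10 + 2)) = 839256 + 9*(7 + 3*(-8))/(-1 + 3*(-8)) = 839256 + 9*(7 - 24)/(-1 - 24) = 839256 + 9*(-17)/(-25) = 839256 + 9*(-1/25)*(-17) = 839256 + 153/25 = 20981553/25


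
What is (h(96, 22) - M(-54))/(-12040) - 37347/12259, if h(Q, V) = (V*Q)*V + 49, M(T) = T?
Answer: -1020522733/147598360 ≈ -6.9142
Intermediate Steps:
h(Q, V) = 49 + Q*V**2 (h(Q, V) = (Q*V)*V + 49 = Q*V**2 + 49 = 49 + Q*V**2)
(h(96, 22) - M(-54))/(-12040) - 37347/12259 = ((49 + 96*22**2) - 1*(-54))/(-12040) - 37347/12259 = ((49 + 96*484) + 54)*(-1/12040) - 37347*1/12259 = ((49 + 46464) + 54)*(-1/12040) - 37347/12259 = (46513 + 54)*(-1/12040) - 37347/12259 = 46567*(-1/12040) - 37347/12259 = -46567/12040 - 37347/12259 = -1020522733/147598360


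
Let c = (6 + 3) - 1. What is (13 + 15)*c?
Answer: 224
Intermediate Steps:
c = 8 (c = 9 - 1 = 8)
(13 + 15)*c = (13 + 15)*8 = 28*8 = 224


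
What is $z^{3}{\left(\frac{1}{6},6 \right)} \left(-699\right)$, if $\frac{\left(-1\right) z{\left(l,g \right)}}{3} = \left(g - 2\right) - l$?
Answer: $\frac{8504733}{8} \approx 1.0631 \cdot 10^{6}$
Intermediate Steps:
$z{\left(l,g \right)} = 6 - 3 g + 3 l$ ($z{\left(l,g \right)} = - 3 \left(\left(g - 2\right) - l\right) = - 3 \left(\left(-2 + g\right) - l\right) = - 3 \left(-2 + g - l\right) = 6 - 3 g + 3 l$)
$z^{3}{\left(\frac{1}{6},6 \right)} \left(-699\right) = \left(6 - 18 + \frac{3}{6}\right)^{3} \left(-699\right) = \left(6 - 18 + 3 \cdot \frac{1}{6}\right)^{3} \left(-699\right) = \left(6 - 18 + \frac{1}{2}\right)^{3} \left(-699\right) = \left(- \frac{23}{2}\right)^{3} \left(-699\right) = \left(- \frac{12167}{8}\right) \left(-699\right) = \frac{8504733}{8}$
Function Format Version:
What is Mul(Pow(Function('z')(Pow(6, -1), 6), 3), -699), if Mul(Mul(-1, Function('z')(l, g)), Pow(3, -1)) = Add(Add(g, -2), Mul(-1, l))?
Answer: Rational(8504733, 8) ≈ 1.0631e+6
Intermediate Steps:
Function('z')(l, g) = Add(6, Mul(-3, g), Mul(3, l)) (Function('z')(l, g) = Mul(-3, Add(Add(g, -2), Mul(-1, l))) = Mul(-3, Add(Add(-2, g), Mul(-1, l))) = Mul(-3, Add(-2, g, Mul(-1, l))) = Add(6, Mul(-3, g), Mul(3, l)))
Mul(Pow(Function('z')(Pow(6, -1), 6), 3), -699) = Mul(Pow(Add(6, Mul(-3, 6), Mul(3, Pow(6, -1))), 3), -699) = Mul(Pow(Add(6, -18, Mul(3, Rational(1, 6))), 3), -699) = Mul(Pow(Add(6, -18, Rational(1, 2)), 3), -699) = Mul(Pow(Rational(-23, 2), 3), -699) = Mul(Rational(-12167, 8), -699) = Rational(8504733, 8)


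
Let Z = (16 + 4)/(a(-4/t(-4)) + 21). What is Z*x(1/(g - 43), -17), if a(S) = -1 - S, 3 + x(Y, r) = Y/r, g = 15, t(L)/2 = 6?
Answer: -21405/7259 ≈ -2.9488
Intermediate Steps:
t(L) = 12 (t(L) = 2*6 = 12)
x(Y, r) = -3 + Y/r
Z = 60/61 (Z = (16 + 4)/((-1 - (-4)/12) + 21) = 20/((-1 - (-4)/12) + 21) = 20/((-1 - 1*(-⅓)) + 21) = 20/((-1 + ⅓) + 21) = 20/(-⅔ + 21) = 20/(61/3) = 20*(3/61) = 60/61 ≈ 0.98361)
Z*x(1/(g - 43), -17) = 60*(-3 + 1/((15 - 43)*(-17)))/61 = 60*(-3 - 1/17/(-28))/61 = 60*(-3 - 1/28*(-1/17))/61 = 60*(-3 + 1/476)/61 = (60/61)*(-1427/476) = -21405/7259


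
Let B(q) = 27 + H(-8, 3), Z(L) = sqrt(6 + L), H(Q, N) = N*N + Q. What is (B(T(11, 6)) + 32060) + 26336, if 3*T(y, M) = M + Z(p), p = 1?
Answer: 58424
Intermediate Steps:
H(Q, N) = Q + N**2 (H(Q, N) = N**2 + Q = Q + N**2)
T(y, M) = M/3 + sqrt(7)/3 (T(y, M) = (M + sqrt(6 + 1))/3 = (M + sqrt(7))/3 = M/3 + sqrt(7)/3)
B(q) = 28 (B(q) = 27 + (-8 + 3**2) = 27 + (-8 + 9) = 27 + 1 = 28)
(B(T(11, 6)) + 32060) + 26336 = (28 + 32060) + 26336 = 32088 + 26336 = 58424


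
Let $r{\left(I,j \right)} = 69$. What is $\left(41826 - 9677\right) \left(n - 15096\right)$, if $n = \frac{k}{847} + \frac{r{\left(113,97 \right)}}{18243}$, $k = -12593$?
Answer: $- \frac{357451512359968}{735801} \approx -4.858 \cdot 10^{8}$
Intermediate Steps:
$n = - \frac{10936936}{735801}$ ($n = - \frac{12593}{847} + \frac{69}{18243} = \left(-12593\right) \frac{1}{847} + 69 \cdot \frac{1}{18243} = - \frac{1799}{121} + \frac{23}{6081} = - \frac{10936936}{735801} \approx -14.864$)
$\left(41826 - 9677\right) \left(n - 15096\right) = \left(41826 - 9677\right) \left(- \frac{10936936}{735801} - 15096\right) = 32149 \left(- \frac{11118588832}{735801}\right) = - \frac{357451512359968}{735801}$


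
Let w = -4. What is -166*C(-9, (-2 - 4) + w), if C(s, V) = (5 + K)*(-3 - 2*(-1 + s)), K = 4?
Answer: -25398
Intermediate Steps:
C(s, V) = -9 - 18*s (C(s, V) = (5 + 4)*(-3 - 2*(-1 + s)) = 9*(-3 + (2 - 2*s)) = 9*(-1 - 2*s) = -9 - 18*s)
-166*C(-9, (-2 - 4) + w) = -166*(-9 - 18*(-9)) = -166*(-9 + 162) = -166*153 = -25398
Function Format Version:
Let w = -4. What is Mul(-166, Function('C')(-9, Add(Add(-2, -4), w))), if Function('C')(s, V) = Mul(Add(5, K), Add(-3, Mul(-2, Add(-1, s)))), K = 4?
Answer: -25398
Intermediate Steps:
Function('C')(s, V) = Add(-9, Mul(-18, s)) (Function('C')(s, V) = Mul(Add(5, 4), Add(-3, Mul(-2, Add(-1, s)))) = Mul(9, Add(-3, Add(2, Mul(-2, s)))) = Mul(9, Add(-1, Mul(-2, s))) = Add(-9, Mul(-18, s)))
Mul(-166, Function('C')(-9, Add(Add(-2, -4), w))) = Mul(-166, Add(-9, Mul(-18, -9))) = Mul(-166, Add(-9, 162)) = Mul(-166, 153) = -25398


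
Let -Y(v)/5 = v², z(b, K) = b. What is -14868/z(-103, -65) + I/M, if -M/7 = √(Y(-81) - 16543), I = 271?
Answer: 14868/103 + 271*I*√73/13286 ≈ 144.35 + 0.17428*I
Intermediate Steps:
Y(v) = -5*v²
M = -182*I*√73 (M = -7*√(-5*(-81)² - 16543) = -7*√(-5*6561 - 16543) = -7*√(-32805 - 16543) = -182*I*√73 ≈ -1555.0*I)
-14868/z(-103, -65) + I/M = -14868/(-103) + 271/((-182*I*√73)) = -14868*(-1/103) + 271*(I*√73/13286) = 14868/103 + 271*I*√73/13286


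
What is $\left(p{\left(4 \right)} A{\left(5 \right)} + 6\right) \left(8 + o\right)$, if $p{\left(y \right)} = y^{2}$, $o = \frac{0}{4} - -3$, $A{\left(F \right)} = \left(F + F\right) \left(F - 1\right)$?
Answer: $7106$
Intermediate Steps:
$A{\left(F \right)} = 2 F \left(-1 + F\right)$
$o = 3$ ($o = 0 \cdot \frac{1}{4} + 3 = 0 + 3 = 3$)
$\left(p{\left(4 \right)} A{\left(5 \right)} + 6\right) \left(8 + o\right) = \left(4^{2} \cdot 2 \cdot 5 \left(-1 + 5\right) + 6\right) \left(8 + 3\right) = \left(16 \cdot 2 \cdot 5 \cdot 4 + 6\right) 11 = \left(16 \cdot 40 + 6\right) 11 = \left(640 + 6\right) 11 = 646 \cdot 11 = 7106$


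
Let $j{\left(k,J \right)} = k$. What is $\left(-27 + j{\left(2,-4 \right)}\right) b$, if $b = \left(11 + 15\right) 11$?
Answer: $-7150$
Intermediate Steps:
$b = 286$ ($b = 26 \cdot 11 = 286$)
$\left(-27 + j{\left(2,-4 \right)}\right) b = \left(-27 + 2\right) 286 = \left(-25\right) 286 = -7150$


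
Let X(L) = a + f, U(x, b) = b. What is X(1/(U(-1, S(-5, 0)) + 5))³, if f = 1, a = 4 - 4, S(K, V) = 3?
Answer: 1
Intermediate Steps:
a = 0
X(L) = 1 (X(L) = 0 + 1 = 1)
X(1/(U(-1, S(-5, 0)) + 5))³ = 1³ = 1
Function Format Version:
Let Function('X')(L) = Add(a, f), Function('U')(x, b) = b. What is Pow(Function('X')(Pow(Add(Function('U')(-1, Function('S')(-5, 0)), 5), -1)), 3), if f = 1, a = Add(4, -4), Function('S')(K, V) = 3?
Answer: 1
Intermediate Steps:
a = 0
Function('X')(L) = 1 (Function('X')(L) = Add(0, 1) = 1)
Pow(Function('X')(Pow(Add(Function('U')(-1, Function('S')(-5, 0)), 5), -1)), 3) = Pow(1, 3) = 1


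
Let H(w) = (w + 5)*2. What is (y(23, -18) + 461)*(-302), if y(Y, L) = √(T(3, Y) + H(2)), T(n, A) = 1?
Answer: -139222 - 302*√15 ≈ -1.4039e+5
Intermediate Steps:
H(w) = 10 + 2*w (H(w) = (5 + w)*2 = 10 + 2*w)
y(Y, L) = √15 (y(Y, L) = √(1 + (10 + 2*2)) = √(1 + (10 + 4)) = √(1 + 14) = √15)
(y(23, -18) + 461)*(-302) = (√15 + 461)*(-302) = (461 + √15)*(-302) = -139222 - 302*√15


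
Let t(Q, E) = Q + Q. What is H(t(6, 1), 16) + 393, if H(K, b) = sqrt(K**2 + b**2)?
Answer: 413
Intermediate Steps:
t(Q, E) = 2*Q
H(t(6, 1), 16) + 393 = sqrt((2*6)**2 + 16**2) + 393 = sqrt(12**2 + 256) + 393 = sqrt(144 + 256) + 393 = sqrt(400) + 393 = 20 + 393 = 413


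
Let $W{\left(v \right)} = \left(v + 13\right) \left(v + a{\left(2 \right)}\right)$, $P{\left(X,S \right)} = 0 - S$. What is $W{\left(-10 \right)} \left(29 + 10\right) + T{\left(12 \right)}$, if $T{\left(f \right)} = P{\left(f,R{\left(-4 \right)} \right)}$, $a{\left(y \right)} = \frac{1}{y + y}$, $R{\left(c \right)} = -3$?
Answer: $- \frac{4551}{4} \approx -1137.8$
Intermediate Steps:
$P{\left(X,S \right)} = - S$
$a{\left(y \right)} = \frac{1}{2 y}$
$W{\left(v \right)} = \left(13 + v\right) \left(\frac{1}{4} + v\right)$ ($W{\left(v \right)} = \left(v + 13\right) \left(v + \frac{1}{2 \cdot 2}\right) = \left(13 + v\right) \left(v + \frac{1}{2} \cdot \frac{1}{2}\right) = \left(13 + v\right) \left(v + \frac{1}{4}\right) = \left(13 + v\right) \left(\frac{1}{4} + v\right)$)
$T{\left(f \right)} = 3$ ($T{\left(f \right)} = \left(-1\right) \left(-3\right) = 3$)
$W{\left(-10 \right)} \left(29 + 10\right) + T{\left(12 \right)} = \left(\frac{13}{4} + \left(-10\right)^{2} + \frac{53}{4} \left(-10\right)\right) \left(29 + 10\right) + 3 = \left(\frac{13}{4} + 100 - \frac{265}{2}\right) 39 + 3 = \left(- \frac{117}{4}\right) 39 + 3 = - \frac{4563}{4} + 3 = - \frac{4551}{4}$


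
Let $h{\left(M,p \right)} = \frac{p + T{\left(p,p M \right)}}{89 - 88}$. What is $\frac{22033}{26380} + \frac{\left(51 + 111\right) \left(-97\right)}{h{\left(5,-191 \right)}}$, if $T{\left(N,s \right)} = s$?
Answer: $\frac{73297523}{5038580} \approx 14.547$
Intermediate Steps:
$h{\left(M,p \right)} = p + M p$ ($h{\left(M,p \right)} = \frac{p + p M}{89 - 88} = \frac{p + M p}{1} = \left(p + M p\right) 1 = p + M p$)
$\frac{22033}{26380} + \frac{\left(51 + 111\right) \left(-97\right)}{h{\left(5,-191 \right)}} = \frac{22033}{26380} + \frac{\left(51 + 111\right) \left(-97\right)}{\left(-191\right) \left(1 + 5\right)} = 22033 \cdot \frac{1}{26380} + \frac{162 \left(-97\right)}{\left(-191\right) 6} = \frac{22033}{26380} - \frac{15714}{-1146} = \frac{22033}{26380} - - \frac{2619}{191} = \frac{22033}{26380} + \frac{2619}{191} = \frac{73297523}{5038580}$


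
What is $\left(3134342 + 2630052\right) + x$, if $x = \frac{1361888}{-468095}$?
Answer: $\frac{2698282647542}{468095} \approx 5.7644 \cdot 10^{6}$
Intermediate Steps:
$x = - \frac{1361888}{468095}$ ($x = 1361888 \left(- \frac{1}{468095}\right) = - \frac{1361888}{468095} \approx -2.9094$)
$\left(3134342 + 2630052\right) + x = \left(3134342 + 2630052\right) - \frac{1361888}{468095} = 5764394 - \frac{1361888}{468095} = \frac{2698282647542}{468095}$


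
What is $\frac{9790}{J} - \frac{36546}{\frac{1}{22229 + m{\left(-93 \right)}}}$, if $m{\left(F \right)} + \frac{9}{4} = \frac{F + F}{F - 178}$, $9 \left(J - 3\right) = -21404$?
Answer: $- \frac{9411855938788881}{11586334} \approx -8.1232 \cdot 10^{8}$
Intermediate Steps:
$J = - \frac{21377}{9}$ ($J = 3 + \frac{1}{9} \left(-21404\right) = 3 - \frac{21404}{9} = - \frac{21377}{9} \approx -2375.2$)
$m{\left(F \right)} = - \frac{9}{4} + \frac{2 F}{-178 + F}$ ($m{\left(F \right)} = - \frac{9}{4} + \frac{F + F}{F - 178} = - \frac{9}{4} + \frac{2 F}{-178 + F}$)
$\frac{9790}{J} - \frac{36546}{\frac{1}{22229 + m{\left(-93 \right)}}} = \frac{9790}{- \frac{21377}{9}} - \frac{36546}{\frac{1}{22229 + \frac{1602 - -93}{4 \left(-178 - 93\right)}}} = 9790 \left(- \frac{9}{21377}\right) - \frac{36546}{\frac{1}{22229 + \frac{1602 + 93}{4 \left(-271\right)}}} = - \frac{88110}{21377} - \frac{36546}{\frac{1}{22229 + \frac{1}{4} \left(- \frac{1}{271}\right) 1695}} = - \frac{88110}{21377} - \frac{36546}{\frac{1}{22229 - \frac{1695}{1084}}} = - \frac{88110}{21377} - \frac{36546}{\frac{1}{\frac{24094541}{1084}}} = - \frac{88110}{21377} - \frac{36546}{\frac{1084}{24094541}} = - \frac{88110}{21377} - \frac{440279547693}{542} = - \frac{9411855938788881}{11586334}$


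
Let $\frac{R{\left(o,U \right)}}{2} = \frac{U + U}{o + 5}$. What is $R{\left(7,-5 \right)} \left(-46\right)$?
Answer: $\frac{230}{3} \approx 76.667$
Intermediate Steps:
$R{\left(o,U \right)} = \frac{4 U}{5 + o}$ ($R{\left(o,U \right)} = 2 \frac{U + U}{o + 5} = 2 \frac{2 U}{5 + o} = \frac{4 U}{5 + o}$)
$R{\left(7,-5 \right)} \left(-46\right) = 4 \left(-5\right) \frac{1}{5 + 7} \left(-46\right) = 4 \left(-5\right) \frac{1}{12} \left(-46\right) = \left(- \frac{5}{3}\right) \left(-46\right) = \frac{230}{3}$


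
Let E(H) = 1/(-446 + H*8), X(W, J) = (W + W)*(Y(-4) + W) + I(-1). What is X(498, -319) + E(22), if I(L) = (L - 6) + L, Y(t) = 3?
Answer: 134726759/270 ≈ 4.9899e+5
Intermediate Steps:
I(L) = -6 + 2*L (I(L) = (-6 + L) + L = -6 + 2*L)
X(W, J) = -8 + 2*W*(3 + W) (X(W, J) = (W + W)*(3 + W) + (-6 + 2*(-1)) = (2*W)*(3 + W) + (-6 - 2) = 2*W*(3 + W) - 8 = -8 + 2*W*(3 + W))
E(H) = 1/(-446 + 8*H)
X(498, -319) + E(22) = (-8 + 2*498**2 + 6*498) + 1/(2*(-223 + 4*22)) = (-8 + 2*248004 + 2988) + 1/(2*(-223 + 88)) = (-8 + 496008 + 2988) + (1/2)/(-135) = 498988 + (1/2)*(-1/135) = 498988 - 1/270 = 134726759/270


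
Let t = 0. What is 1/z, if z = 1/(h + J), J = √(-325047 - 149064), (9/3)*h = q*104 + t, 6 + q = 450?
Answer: 15392 + 3*I*√52679 ≈ 15392.0 + 688.56*I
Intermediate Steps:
q = 444 (q = -6 + 450 = 444)
h = 15392 (h = (444*104 + 0)/3 = (46176 + 0)/3 = (⅓)*46176 = 15392)
J = 3*I*√52679 (J = √(-474111) = 3*I*√52679 ≈ 688.56*I)
z = 1/(15392 + 3*I*√52679) ≈ 6.4839e-5 - 2.9006e-6*I
1/z = 1/(15392/237387775 - 3*I*√52679/237387775)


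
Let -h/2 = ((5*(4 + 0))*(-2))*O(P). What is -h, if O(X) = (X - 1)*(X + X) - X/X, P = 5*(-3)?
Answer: -38320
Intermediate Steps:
P = -15
O(X) = -1 + 2*X*(-1 + X) (O(X) = (-1 + X)*(2*X) - 1*1 = 2*X*(-1 + X) - 1 = -1 + 2*X*(-1 + X))
h = 38320 (h = -2*(5*(4 + 0))*(-2)*(-1 - 2*(-15) + 2*(-15)²) = -2*(5*4)*(-2)*(-1 + 30 + 2*225) = -2*20*(-2)*(-1 + 30 + 450) = -(-80)*479 = -2*(-19160) = 38320)
-h = -1*38320 = -38320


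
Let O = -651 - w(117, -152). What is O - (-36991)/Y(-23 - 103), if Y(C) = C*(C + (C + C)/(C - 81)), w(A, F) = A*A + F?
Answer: -5129813767/361620 ≈ -14186.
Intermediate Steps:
w(A, F) = F + A² (w(A, F) = A² + F = F + A²)
O = -14188 (O = -651 - (-152 + 117²) = -651 - (-152 + 13689) = -651 - 1*13537 = -651 - 13537 = -14188)
Y(C) = C*(C + 2*C/(-81 + C)) (Y(C) = C*(C + (2*C)/(-81 + C)) = C*(C + 2*C/(-81 + C)))
O - (-36991)/Y(-23 - 103) = -14188 - (-36991)/((-23 - 103)²*(-79 + (-23 - 103))/(-81 + (-23 - 103))) = -14188 - (-36991)/((-126)²*(-79 - 126)/(-81 - 126)) = -14188 - (-36991)/(15876*(-205)/(-207)) = -14188 - (-36991)/(15876*(-1/207)*(-205)) = -14188 - (-36991)/361620/23 = -14188 - (-36991)*23/361620 = -14188 - 1*(-850793/361620) = -14188 + 850793/361620 = -5129813767/361620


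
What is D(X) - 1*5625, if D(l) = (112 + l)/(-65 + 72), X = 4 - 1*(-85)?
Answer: -39174/7 ≈ -5596.3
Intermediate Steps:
X = 89 (X = 4 + 85 = 89)
D(l) = 16 + l/7 (D(l) = (112 + l)/7 = (112 + l)*(⅐) = 16 + l/7)
D(X) - 1*5625 = (16 + (⅐)*89) - 1*5625 = (16 + 89/7) - 5625 = 201/7 - 5625 = -39174/7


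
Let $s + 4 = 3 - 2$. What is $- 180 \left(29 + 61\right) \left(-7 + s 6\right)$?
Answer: $405000$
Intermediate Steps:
$s = -3$ ($s = -4 + \left(3 - 2\right) = -4 + 1 = -3$)
$- 180 \left(29 + 61\right) \left(-7 + s 6\right) = - 180 \left(29 + 61\right) \left(-7 - 18\right) = \left(-180\right) 90 \left(-7 - 18\right) = \left(-16200\right) \left(-25\right) = 405000$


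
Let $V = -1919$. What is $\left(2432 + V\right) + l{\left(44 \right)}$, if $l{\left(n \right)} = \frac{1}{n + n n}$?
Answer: $\frac{1015741}{1980} \approx 513.0$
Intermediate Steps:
$l{\left(n \right)} = \frac{1}{n + n^{2}}$
$\left(2432 + V\right) + l{\left(44 \right)} = \left(2432 - 1919\right) + \frac{1}{44 \left(1 + 44\right)} = 513 + \frac{1}{44 \cdot 45} = 513 + \frac{1}{44} \cdot \frac{1}{45} = 513 + \frac{1}{1980} = \frac{1015741}{1980}$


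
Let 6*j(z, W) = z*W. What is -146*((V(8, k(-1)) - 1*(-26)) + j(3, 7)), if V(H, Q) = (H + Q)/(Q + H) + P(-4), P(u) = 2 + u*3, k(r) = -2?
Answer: -2993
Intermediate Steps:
P(u) = 2 + 3*u
j(z, W) = W*z/6 (j(z, W) = (z*W)/6 = (W*z)/6 = W*z/6)
V(H, Q) = -9 (V(H, Q) = (H + Q)/(Q + H) + (2 + 3*(-4)) = (H + Q)/(H + Q) + (2 - 12) = 1 - 10 = -9)
-146*((V(8, k(-1)) - 1*(-26)) + j(3, 7)) = -146*((-9 - 1*(-26)) + (⅙)*7*3) = -146*((-9 + 26) + 7/2) = -146*(17 + 7/2) = -146*41/2 = -2993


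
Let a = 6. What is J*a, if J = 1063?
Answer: 6378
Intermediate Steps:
J*a = 1063*6 = 6378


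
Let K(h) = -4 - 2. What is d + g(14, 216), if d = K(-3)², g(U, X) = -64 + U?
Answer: -14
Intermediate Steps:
K(h) = -6
d = 36 (d = (-6)² = 36)
d + g(14, 216) = 36 + (-64 + 14) = 36 - 50 = -14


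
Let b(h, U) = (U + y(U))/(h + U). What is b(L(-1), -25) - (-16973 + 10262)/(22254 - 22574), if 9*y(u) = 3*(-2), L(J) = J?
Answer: -249409/12480 ≈ -19.985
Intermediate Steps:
y(u) = -⅔ (y(u) = (3*(-2))/9 = (⅑)*(-6) = -⅔)
b(h, U) = (-⅔ + U)/(U + h) (b(h, U) = (U - ⅔)/(h + U) = (-⅔ + U)/(U + h))
b(L(-1), -25) - (-16973 + 10262)/(22254 - 22574) = (-⅔ - 25)/(-25 - 1) - (-16973 + 10262)/(22254 - 22574) = -77/3/(-26) - (-6711)/(-320) = -1/26*(-77/3) - (-6711)*(-1)/320 = 77/78 - 1*6711/320 = 77/78 - 6711/320 = -249409/12480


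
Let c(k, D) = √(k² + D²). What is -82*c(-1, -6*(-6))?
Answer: -82*√1297 ≈ -2953.1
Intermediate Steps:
c(k, D) = √(D² + k²)
-82*c(-1, -6*(-6)) = -82*√((-6*(-6))² + (-1)²) = -82*√(36² + 1) = -82*√(1296 + 1) = -82*√1297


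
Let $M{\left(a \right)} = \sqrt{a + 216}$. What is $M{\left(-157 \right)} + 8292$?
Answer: $8292 + \sqrt{59} \approx 8299.7$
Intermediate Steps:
$M{\left(a \right)} = \sqrt{216 + a}$
$M{\left(-157 \right)} + 8292 = \sqrt{216 - 157} + 8292 = \sqrt{59} + 8292 = 8292 + \sqrt{59}$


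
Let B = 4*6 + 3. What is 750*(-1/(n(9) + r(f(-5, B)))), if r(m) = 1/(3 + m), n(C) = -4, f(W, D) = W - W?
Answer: 2250/11 ≈ 204.55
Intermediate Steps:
B = 27 (B = 24 + 3 = 27)
f(W, D) = 0
750*(-1/(n(9) + r(f(-5, B)))) = 750*(-1/(-4 + 1/(3 + 0))) = 750*(-1/(-4 + 1/3)) = 750*(-1/(-4 + ⅓)) = 750*(-1/(-11/3)) = 750*(-1*(-3/11)) = 750*(3/11) = 2250/11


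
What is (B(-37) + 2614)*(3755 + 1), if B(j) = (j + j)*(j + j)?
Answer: 30386040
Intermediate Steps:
B(j) = 4*j**2 (B(j) = (2*j)*(2*j) = 4*j**2)
(B(-37) + 2614)*(3755 + 1) = (4*(-37)**2 + 2614)*(3755 + 1) = (4*1369 + 2614)*3756 = (5476 + 2614)*3756 = 8090*3756 = 30386040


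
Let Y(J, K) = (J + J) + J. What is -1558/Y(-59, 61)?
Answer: 1558/177 ≈ 8.8023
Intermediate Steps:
Y(J, K) = 3*J (Y(J, K) = 2*J + J = 3*J)
-1558/Y(-59, 61) = -1558/(3*(-59)) = -1558/(-177) = -1558*(-1/177) = 1558/177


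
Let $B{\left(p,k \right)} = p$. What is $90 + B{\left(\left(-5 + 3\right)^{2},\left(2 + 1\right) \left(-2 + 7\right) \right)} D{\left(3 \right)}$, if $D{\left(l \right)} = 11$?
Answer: $134$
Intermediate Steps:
$90 + B{\left(\left(-5 + 3\right)^{2},\left(2 + 1\right) \left(-2 + 7\right) \right)} D{\left(3 \right)} = 90 + \left(-5 + 3\right)^{2} \cdot 11 = 90 + \left(-2\right)^{2} \cdot 11 = 90 + 4 \cdot 11 = 90 + 44 = 134$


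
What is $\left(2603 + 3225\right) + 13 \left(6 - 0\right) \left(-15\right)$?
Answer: $4658$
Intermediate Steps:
$\left(2603 + 3225\right) + 13 \left(6 - 0\right) \left(-15\right) = 5828 + 13 \left(6 + 0\right) \left(-15\right) = 5828 + 13 \cdot 6 \left(-15\right) = 5828 + 78 \left(-15\right) = 5828 - 1170 = 4658$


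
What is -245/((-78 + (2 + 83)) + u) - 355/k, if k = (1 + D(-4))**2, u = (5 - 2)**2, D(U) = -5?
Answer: -75/2 ≈ -37.500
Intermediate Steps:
u = 9 (u = 3**2 = 9)
k = 16 (k = (1 - 5)**2 = (-4)**2 = 16)
-245/((-78 + (2 + 83)) + u) - 355/k = -245/((-78 + (2 + 83)) + 9) - 355/16 = -245/((-78 + 85) + 9) - 355*1/16 = -245/(7 + 9) - 355/16 = -245/16 - 355/16 = -75/2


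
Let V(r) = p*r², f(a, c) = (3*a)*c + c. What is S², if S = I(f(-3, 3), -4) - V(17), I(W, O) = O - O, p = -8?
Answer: 5345344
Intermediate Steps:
f(a, c) = c + 3*a*c (f(a, c) = 3*a*c + c = c + 3*a*c)
V(r) = -8*r²
I(W, O) = 0
S = 2312 (S = 0 - (-8)*17² = 0 - (-8)*289 = 0 - 1*(-2312) = 0 + 2312 = 2312)
S² = 2312² = 5345344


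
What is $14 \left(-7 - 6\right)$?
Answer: $-182$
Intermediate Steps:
$14 \left(-7 - 6\right) = 14 \left(-13\right) = -182$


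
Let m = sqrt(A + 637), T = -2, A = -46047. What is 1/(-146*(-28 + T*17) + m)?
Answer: 4526/40992057 - I*sqrt(45410)/81984114 ≈ 0.00011041 - 2.5992e-6*I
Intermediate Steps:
m = I*sqrt(45410) (m = sqrt(-46047 + 637) = sqrt(-45410) = I*sqrt(45410) ≈ 213.1*I)
1/(-146*(-28 + T*17) + m) = 1/(-146*(-28 - 2*17) + I*sqrt(45410)) = 1/(-146*(-28 - 34) + I*sqrt(45410)) = 1/(-146*(-62) + I*sqrt(45410)) = 1/(9052 + I*sqrt(45410))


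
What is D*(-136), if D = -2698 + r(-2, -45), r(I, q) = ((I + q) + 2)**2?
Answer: 91528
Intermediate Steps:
r(I, q) = (2 + I + q)**2
D = -673 (D = -2698 + (2 - 2 - 45)**2 = -2698 + (-45)**2 = -2698 + 2025 = -673)
D*(-136) = -673*(-136) = 91528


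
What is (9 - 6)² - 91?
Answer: -82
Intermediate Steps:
(9 - 6)² - 91 = 3² - 91 = 9 - 91 = -82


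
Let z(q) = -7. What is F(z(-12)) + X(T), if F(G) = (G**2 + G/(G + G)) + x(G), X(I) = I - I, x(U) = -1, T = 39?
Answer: 97/2 ≈ 48.500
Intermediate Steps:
X(I) = 0
F(G) = -1/2 + G**2 (F(G) = (G**2 + G/(G + G)) - 1 = (G**2 + G/((2*G))) - 1 = (G**2 + (1/(2*G))*G) - 1 = (G**2 + 1/2) - 1 = (1/2 + G**2) - 1 = -1/2 + G**2)
F(z(-12)) + X(T) = (-1/2 + (-7)**2) + 0 = (-1/2 + 49) + 0 = 97/2 + 0 = 97/2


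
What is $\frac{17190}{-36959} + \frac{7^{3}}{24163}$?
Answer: $- \frac{402685033}{893040317} \approx -0.45091$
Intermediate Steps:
$\frac{17190}{-36959} + \frac{7^{3}}{24163} = 17190 \left(- \frac{1}{36959}\right) + 343 \cdot \frac{1}{24163} = - \frac{17190}{36959} + \frac{343}{24163} = - \frac{402685033}{893040317}$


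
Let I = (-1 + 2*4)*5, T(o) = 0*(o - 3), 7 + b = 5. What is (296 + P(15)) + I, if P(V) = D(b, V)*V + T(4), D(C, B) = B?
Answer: 556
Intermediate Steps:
b = -2 (b = -7 + 5 = -2)
T(o) = 0 (T(o) = 0*(-3 + o) = 0)
P(V) = V² (P(V) = V*V + 0 = V² + 0 = V²)
I = 35 (I = (-1 + 8)*5 = 7*5 = 35)
(296 + P(15)) + I = (296 + 15²) + 35 = (296 + 225) + 35 = 521 + 35 = 556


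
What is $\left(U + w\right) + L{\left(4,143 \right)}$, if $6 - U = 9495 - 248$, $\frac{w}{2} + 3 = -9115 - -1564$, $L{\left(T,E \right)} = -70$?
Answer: $-24419$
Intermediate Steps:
$w = -15108$ ($w = -6 + 2 \left(-9115 - -1564\right) = -6 + 2 \left(-9115 + 1564\right) = -6 + 2 \left(-7551\right) = -6 - 15102 = -15108$)
$U = -9241$ ($U = 6 - \left(9495 - 248\right) = 6 - 9247 = -9241$)
$\left(U + w\right) + L{\left(4,143 \right)} = \left(-9241 - 15108\right) - 70 = -24349 - 70 = -24419$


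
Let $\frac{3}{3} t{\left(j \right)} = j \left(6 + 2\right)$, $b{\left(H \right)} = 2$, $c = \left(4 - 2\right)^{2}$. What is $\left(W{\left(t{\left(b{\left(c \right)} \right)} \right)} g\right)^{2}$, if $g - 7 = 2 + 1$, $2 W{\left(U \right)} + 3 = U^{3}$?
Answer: $418816225$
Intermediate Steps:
$c = 4$ ($c = 2^{2} = 4$)
$t{\left(j \right)} = 8 j$ ($t{\left(j \right)} = j \left(6 + 2\right) = j 8 = 8 j$)
$W{\left(U \right)} = - \frac{3}{2} + \frac{U^{3}}{2}$
$g = 10$ ($g = 7 + \left(2 + 1\right) = 7 + 3 = 10$)
$\left(W{\left(t{\left(b{\left(c \right)} \right)} \right)} g\right)^{2} = \left(\left(- \frac{3}{2} + \frac{\left(8 \cdot 2\right)^{3}}{2}\right) 10\right)^{2} = \left(\left(- \frac{3}{2} + \frac{16^{3}}{2}\right) 10\right)^{2} = \left(\left(- \frac{3}{2} + \frac{1}{2} \cdot 4096\right) 10\right)^{2} = \left(\left(- \frac{3}{2} + 2048\right) 10\right)^{2} = \left(\frac{4093}{2} \cdot 10\right)^{2} = 20465^{2} = 418816225$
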